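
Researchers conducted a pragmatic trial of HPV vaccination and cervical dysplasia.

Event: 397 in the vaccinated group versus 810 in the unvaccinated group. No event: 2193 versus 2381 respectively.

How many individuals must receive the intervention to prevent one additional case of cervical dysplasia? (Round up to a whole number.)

10

Risk in treated group = 397/2590 = 0.15328; risk in control = 810/3191 = 0.25384.
Absolute risk reduction = 0.25384 − 0.15328 = 0.10056
NNT = 1 / ARR = 1 / 0.10056 = 9.945 → round up → 10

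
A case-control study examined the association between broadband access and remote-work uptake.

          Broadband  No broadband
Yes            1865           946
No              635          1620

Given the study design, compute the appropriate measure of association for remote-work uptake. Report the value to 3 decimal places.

Reading the table with exposure as columns: a = 1865 (Broadband, case), b = 635 (Broadband, non-case), c = 946 (No broadband, case), d = 1620.
This is a case-control study: participants were sampled on outcome status, so risks in the source population cannot be estimated directly — relative risk is not valid here. The odds ratio is the appropriate measure.
OR = (a·d)/(b·c) = (1865 × 1620) / (635 × 946) = 3021300 / 600710 = 5.02955

5.030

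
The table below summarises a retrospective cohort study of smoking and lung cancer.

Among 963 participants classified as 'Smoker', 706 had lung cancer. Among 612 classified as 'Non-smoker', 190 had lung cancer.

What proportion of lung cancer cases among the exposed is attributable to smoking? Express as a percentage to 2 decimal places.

57.65

From the description: a = 706, b = 257, c = 190, d = 422.
Risk in exposed = 706/963 = 0.73313; risk in unexposed = 190/612 = 0.31046.
RR = 0.73313/0.31046 = 2.36144
AR% = (RR − 1)/RR × 100 = (2.36144 − 1)/2.36144 × 100 = 57.6529%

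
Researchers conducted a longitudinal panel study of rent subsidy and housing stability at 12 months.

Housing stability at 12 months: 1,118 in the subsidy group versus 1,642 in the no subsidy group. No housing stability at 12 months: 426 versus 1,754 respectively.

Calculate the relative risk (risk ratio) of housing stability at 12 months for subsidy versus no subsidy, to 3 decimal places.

From the description: a = 1118, b = 426, c = 1642, d = 1754.
Risk in exposed = 1118/1544 = 0.72409; risk in unexposed = 1642/3396 = 0.48351.
RR = 0.72409 / 0.48351 = 1.49758
The risk among the exposed is 1.50 times that among the unexposed.

1.498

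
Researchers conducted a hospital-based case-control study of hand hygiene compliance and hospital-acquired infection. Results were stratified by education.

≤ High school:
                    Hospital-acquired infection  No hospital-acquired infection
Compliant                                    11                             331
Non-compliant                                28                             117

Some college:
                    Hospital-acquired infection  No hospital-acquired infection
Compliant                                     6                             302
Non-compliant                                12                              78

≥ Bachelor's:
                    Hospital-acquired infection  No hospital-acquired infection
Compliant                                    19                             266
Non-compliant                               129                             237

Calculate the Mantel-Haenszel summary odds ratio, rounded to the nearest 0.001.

OR_MH = Σ(aᵢdᵢ/nᵢ) / Σ(bᵢcᵢ/nᵢ), where nᵢ is the stratum total.
Stratum 1 (≤ High school): n = 487; a·d/n = 11·117/487 = 2.6427; b·c/n = 331·28/487 = 19.0308
Stratum 2 (Some college): n = 398; a·d/n = 6·78/398 = 1.1759; b·c/n = 302·12/398 = 9.1055
Stratum 3 (≥ Bachelor's): n = 651; a·d/n = 19·237/651 = 6.9171; b·c/n = 266·129/651 = 52.7097
OR_MH = (2.6427 + 1.1759 + 6.9171) / (19.0308 + 9.1055 + 52.7097) = 10.7356 / 80.8460 = 0.13279

0.133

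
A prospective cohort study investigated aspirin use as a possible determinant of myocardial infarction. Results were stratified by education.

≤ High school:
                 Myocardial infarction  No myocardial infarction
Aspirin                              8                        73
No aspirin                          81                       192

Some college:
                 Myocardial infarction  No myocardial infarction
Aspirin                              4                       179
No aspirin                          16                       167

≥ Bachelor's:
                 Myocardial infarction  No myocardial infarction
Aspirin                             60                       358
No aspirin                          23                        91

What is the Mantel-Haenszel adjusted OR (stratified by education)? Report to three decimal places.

OR_MH = Σ(aᵢdᵢ/nᵢ) / Σ(bᵢcᵢ/nᵢ), where nᵢ is the stratum total.
Stratum 1 (≤ High school): n = 354; a·d/n = 8·192/354 = 4.3390; b·c/n = 73·81/354 = 16.7034
Stratum 2 (Some college): n = 366; a·d/n = 4·167/366 = 1.8251; b·c/n = 179·16/366 = 7.8251
Stratum 3 (≥ Bachelor's): n = 532; a·d/n = 60·91/532 = 10.2632; b·c/n = 358·23/532 = 15.4774
OR_MH = (4.3390 + 1.8251 + 10.2632) / (16.7034 + 7.8251 + 15.4774) = 16.4273 / 40.0060 = 0.41062

0.411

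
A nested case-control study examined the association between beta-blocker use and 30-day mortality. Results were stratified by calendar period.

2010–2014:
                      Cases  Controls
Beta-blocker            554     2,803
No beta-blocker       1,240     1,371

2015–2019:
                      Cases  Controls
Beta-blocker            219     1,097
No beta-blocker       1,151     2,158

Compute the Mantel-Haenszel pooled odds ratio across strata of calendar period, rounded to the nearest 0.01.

0.27

OR_MH = Σ(aᵢdᵢ/nᵢ) / Σ(bᵢcᵢ/nᵢ), where nᵢ is the stratum total.
Stratum 1 (2010–2014): n = 5968; a·d/n = 554·1371/5968 = 127.2678; b·c/n = 2803·1240/5968 = 582.3928
Stratum 2 (2015–2019): n = 4625; a·d/n = 219·2158/4625 = 102.1842; b·c/n = 1097·1151/4625 = 273.0048
OR_MH = (127.2678 + 102.1842) / (582.3928 + 273.0048) = 229.4520 / 855.3975 = 0.26824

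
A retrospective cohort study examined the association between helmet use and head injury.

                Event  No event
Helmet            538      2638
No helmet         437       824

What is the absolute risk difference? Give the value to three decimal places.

Cells: a = 538, b = 2638, c = 437, d = 824.
Risk in exposed = 538/3176 = 0.169395; risk in unexposed = 437/1261 = 0.346550.
Risk difference = 0.169395 − 0.346550 = -0.177155

-0.177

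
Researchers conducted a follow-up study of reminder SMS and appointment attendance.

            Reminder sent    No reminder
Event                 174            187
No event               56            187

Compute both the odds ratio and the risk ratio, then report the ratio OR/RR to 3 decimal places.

Reading the table with exposure as columns: a = 174 (Reminder sent, case), b = 56 (Reminder sent, non-case), c = 187 (No reminder, case), d = 187.
OR = (174·187)/(56·187) = 32538/10472 = 3.10714
Risk in exposed = 174/230 = 0.75652; risk in unexposed = 187/374 = 0.50000; RR = 1.51304
OR/RR = 3.10714 / 1.51304 = 2.05357
The outcome is not rare, so the OR lies further from 1 than the RR.

2.054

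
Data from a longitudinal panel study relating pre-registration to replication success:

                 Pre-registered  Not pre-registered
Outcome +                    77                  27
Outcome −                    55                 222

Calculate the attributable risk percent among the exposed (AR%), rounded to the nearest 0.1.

81.4

Reading the table with exposure as columns: a = 77 (Pre-registered, case), b = 55 (Pre-registered, non-case), c = 27 (Not pre-registered, case), d = 222.
Risk in exposed = 77/132 = 0.58333; risk in unexposed = 27/249 = 0.10843.
RR = 0.58333/0.10843 = 5.37963
AR% = (RR − 1)/RR × 100 = (5.37963 − 1)/5.37963 × 100 = 81.4114%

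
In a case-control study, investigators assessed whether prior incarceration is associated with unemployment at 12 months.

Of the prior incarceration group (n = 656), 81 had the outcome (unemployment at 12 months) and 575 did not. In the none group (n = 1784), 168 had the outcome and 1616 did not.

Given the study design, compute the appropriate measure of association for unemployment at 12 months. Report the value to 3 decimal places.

From the description: a = 81, b = 575, c = 168, d = 1616.
This is a case-control study: participants were sampled on outcome status, so risks in the source population cannot be estimated directly — relative risk is not valid here. The odds ratio is the appropriate measure.
OR = (a·d)/(b·c) = (81 × 1616) / (575 × 168) = 130896 / 96600 = 1.35503

1.355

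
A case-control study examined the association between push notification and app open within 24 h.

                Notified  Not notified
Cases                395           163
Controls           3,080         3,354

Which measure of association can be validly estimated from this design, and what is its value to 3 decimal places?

Reading the table with exposure as columns: a = 395 (Notified, case), b = 3080 (Notified, non-case), c = 163 (Not notified, case), d = 3354.
This is a case-control study: participants were sampled on outcome status, so risks in the source population cannot be estimated directly — relative risk is not valid here. The odds ratio is the appropriate measure.
OR = (a·d)/(b·c) = (395 × 3354) / (3080 × 163) = 1324830 / 502040 = 2.63889

2.639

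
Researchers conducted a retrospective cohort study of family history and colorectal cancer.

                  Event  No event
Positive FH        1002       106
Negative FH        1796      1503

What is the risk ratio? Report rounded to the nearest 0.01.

Cells: a = 1002, b = 106, c = 1796, d = 1503.
Risk in exposed = 1002/1108 = 0.90433; risk in unexposed = 1796/3299 = 0.54441.
RR = 0.90433 / 0.54441 = 1.66113
The risk among the exposed is 1.66 times that among the unexposed.

1.66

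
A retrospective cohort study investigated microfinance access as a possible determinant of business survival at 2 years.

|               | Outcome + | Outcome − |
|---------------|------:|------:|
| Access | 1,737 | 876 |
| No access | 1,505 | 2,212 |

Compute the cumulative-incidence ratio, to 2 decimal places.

1.64

Cells: a = 1737, b = 876, c = 1505, d = 2212.
Risk in exposed = 1737/2613 = 0.66475; risk in unexposed = 1505/3717 = 0.40490.
RR = 0.66475 / 0.40490 = 1.64179
The risk among the exposed is 1.64 times that among the unexposed.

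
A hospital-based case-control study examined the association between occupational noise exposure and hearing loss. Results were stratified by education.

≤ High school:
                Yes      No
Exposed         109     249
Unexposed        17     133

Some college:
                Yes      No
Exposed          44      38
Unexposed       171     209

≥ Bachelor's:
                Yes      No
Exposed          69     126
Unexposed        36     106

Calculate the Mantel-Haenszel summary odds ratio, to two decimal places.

OR_MH = Σ(aᵢdᵢ/nᵢ) / Σ(bᵢcᵢ/nᵢ), where nᵢ is the stratum total.
Stratum 1 (≤ High school): n = 508; a·d/n = 109·133/508 = 28.5374; b·c/n = 249·17/508 = 8.3327
Stratum 2 (Some college): n = 462; a·d/n = 44·209/462 = 19.9048; b·c/n = 38·171/462 = 14.0649
Stratum 3 (≥ Bachelor's): n = 337; a·d/n = 69·106/337 = 21.7033; b·c/n = 126·36/337 = 13.4599
OR_MH = (28.5374 + 19.9048 + 21.7033) / (8.3327 + 14.0649 + 13.4599) = 70.1454 / 35.8576 = 1.95622

1.96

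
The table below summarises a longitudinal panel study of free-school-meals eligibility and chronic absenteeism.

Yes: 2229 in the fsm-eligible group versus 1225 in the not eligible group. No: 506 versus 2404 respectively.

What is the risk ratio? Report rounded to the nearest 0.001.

2.414

From the description: a = 2229, b = 506, c = 1225, d = 2404.
Risk in exposed = 2229/2735 = 0.81499; risk in unexposed = 1225/3629 = 0.33756.
RR = 0.81499 / 0.33756 = 2.41437
The risk among the exposed is 2.41 times that among the unexposed.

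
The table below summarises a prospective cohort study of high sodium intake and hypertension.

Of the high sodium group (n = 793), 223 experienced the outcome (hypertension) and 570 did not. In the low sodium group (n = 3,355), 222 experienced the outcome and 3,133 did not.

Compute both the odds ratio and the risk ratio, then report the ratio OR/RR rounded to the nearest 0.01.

From the description: a = 223, b = 570, c = 222, d = 3133.
OR = (223·3133)/(570·222) = 698659/126540 = 5.52125
Risk in exposed = 223/793 = 0.28121; risk in unexposed = 222/3355 = 0.06617; RR = 4.24983
OR/RR = 5.52125 / 4.24983 = 1.29917
The outcome is not rare, so the OR lies further from 1 than the RR.

1.30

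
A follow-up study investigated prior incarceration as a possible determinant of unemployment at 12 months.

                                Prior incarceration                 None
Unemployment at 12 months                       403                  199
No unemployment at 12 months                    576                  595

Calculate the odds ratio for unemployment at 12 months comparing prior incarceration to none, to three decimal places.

2.092

Reading the table with exposure as columns: a = 403 (Prior incarceration, case), b = 576 (Prior incarceration, non-case), c = 199 (None, case), d = 595.
OR = (a·d)/(b·c) = (403 × 595) / (576 × 199) = 239785 / 114624 = 2.09193
The odds of unemployment at 12 months are about 2.09 times as high in the prior incarceration group.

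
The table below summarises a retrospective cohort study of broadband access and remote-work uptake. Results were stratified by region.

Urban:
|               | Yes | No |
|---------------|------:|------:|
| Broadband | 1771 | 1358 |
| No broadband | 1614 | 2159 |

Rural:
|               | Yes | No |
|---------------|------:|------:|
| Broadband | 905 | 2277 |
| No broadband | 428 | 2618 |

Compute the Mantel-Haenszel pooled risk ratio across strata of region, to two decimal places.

RR_MH = Σ(aᵢ·n₀ᵢ/nᵢ) / Σ(cᵢ·n₁ᵢ/nᵢ), with n₁ᵢ = aᵢ+bᵢ (exposed), n₀ᵢ = cᵢ+dᵢ (unexposed), nᵢ = n₁ᵢ+n₀ᵢ.
Stratum 1 (Urban): n₁ = 3129, n₀ = 3773, n = 6902; a·n₀/n = 1771·3773/6902 = 968.1227; c·n₁/n = 1614·3129/6902 = 731.7018
Stratum 2 (Rural): n₁ = 3182, n₀ = 3046, n = 6228; a·n₀/n = 905·3046/6228 = 442.6188; c·n₁/n = 428·3182/6228 = 218.6731
RR_MH = (968.1227 + 442.6188) / (731.7018 + 218.6731) = 1410.7415 / 950.3749 = 1.48441

1.48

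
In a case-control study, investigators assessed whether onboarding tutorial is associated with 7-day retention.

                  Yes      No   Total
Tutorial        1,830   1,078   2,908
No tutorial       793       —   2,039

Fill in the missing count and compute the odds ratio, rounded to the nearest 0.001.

2.667

The missing cell is in the unexposed row: 2039 − 793 = 1246.
So a = 1830, b = 1078, c = 793, d = 1246.
OR = (a·d)/(b·c) = (1830 × 1246) / (1078 × 793) = 2280180 / 854854 = 2.66733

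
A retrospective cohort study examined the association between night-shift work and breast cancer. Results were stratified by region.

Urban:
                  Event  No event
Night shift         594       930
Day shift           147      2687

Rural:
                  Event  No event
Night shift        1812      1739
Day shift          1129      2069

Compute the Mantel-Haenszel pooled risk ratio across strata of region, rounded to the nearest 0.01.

1.93

RR_MH = Σ(aᵢ·n₀ᵢ/nᵢ) / Σ(cᵢ·n₁ᵢ/nᵢ), with n₁ᵢ = aᵢ+bᵢ (exposed), n₀ᵢ = cᵢ+dᵢ (unexposed), nᵢ = n₁ᵢ+n₀ᵢ.
Stratum 1 (Urban): n₁ = 1524, n₀ = 2834, n = 4358; a·n₀/n = 594·2834/4358 = 386.2772; c·n₁/n = 147·1524/4358 = 51.4061
Stratum 2 (Rural): n₁ = 3551, n₀ = 3198, n = 6749; a·n₀/n = 1812·3198/6749 = 858.6125; c·n₁/n = 1129·3551/6749 = 594.0256
RR_MH = (386.2772 + 858.6125) / (51.4061 + 594.0256) = 1244.8897 / 645.4318 = 1.92877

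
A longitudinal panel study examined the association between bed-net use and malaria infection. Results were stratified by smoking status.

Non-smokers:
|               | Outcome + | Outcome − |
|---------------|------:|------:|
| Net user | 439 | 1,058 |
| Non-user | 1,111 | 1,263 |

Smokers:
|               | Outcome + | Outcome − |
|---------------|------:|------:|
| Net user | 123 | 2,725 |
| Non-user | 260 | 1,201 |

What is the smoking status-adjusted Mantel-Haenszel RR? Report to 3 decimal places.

0.517

RR_MH = Σ(aᵢ·n₀ᵢ/nᵢ) / Σ(cᵢ·n₁ᵢ/nᵢ), with n₁ᵢ = aᵢ+bᵢ (exposed), n₀ᵢ = cᵢ+dᵢ (unexposed), nᵢ = n₁ᵢ+n₀ᵢ.
Stratum 1 (Non-smokers): n₁ = 1497, n₀ = 2374, n = 3871; a·n₀/n = 439·2374/3871 = 269.2291; c·n₁/n = 1111·1497/3871 = 429.6479
Stratum 2 (Smokers): n₁ = 2848, n₀ = 1461, n = 4309; a·n₀/n = 123·1461/4309 = 41.7041; c·n₁/n = 260·2848/4309 = 171.8450
RR_MH = (269.2291 + 41.7041) / (429.6479 + 171.8450) = 310.9332 / 601.4929 = 0.51694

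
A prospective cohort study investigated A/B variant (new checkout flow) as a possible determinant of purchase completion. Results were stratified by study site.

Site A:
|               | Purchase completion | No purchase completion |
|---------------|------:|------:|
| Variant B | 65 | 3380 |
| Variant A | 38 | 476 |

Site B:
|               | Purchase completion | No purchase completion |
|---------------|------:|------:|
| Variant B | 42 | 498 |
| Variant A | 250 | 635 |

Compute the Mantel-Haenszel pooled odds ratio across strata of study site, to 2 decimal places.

OR_MH = Σ(aᵢdᵢ/nᵢ) / Σ(bᵢcᵢ/nᵢ), where nᵢ is the stratum total.
Stratum 1 (Site A): n = 3959; a·d/n = 65·476/3959 = 7.8151; b·c/n = 3380·38/3959 = 32.4425
Stratum 2 (Site B): n = 1425; a·d/n = 42·635/1425 = 18.7158; b·c/n = 498·250/1425 = 87.3684
OR_MH = (7.8151 + 18.7158) / (32.4425 + 87.3684) = 26.5309 / 119.8110 = 0.22144

0.22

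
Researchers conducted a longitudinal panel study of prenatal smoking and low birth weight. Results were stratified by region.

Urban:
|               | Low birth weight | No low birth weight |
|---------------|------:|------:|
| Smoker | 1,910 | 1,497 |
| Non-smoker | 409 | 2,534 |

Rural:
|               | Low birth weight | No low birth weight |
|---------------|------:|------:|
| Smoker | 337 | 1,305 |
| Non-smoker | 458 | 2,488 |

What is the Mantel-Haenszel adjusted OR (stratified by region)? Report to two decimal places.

4.17

OR_MH = Σ(aᵢdᵢ/nᵢ) / Σ(bᵢcᵢ/nᵢ), where nᵢ is the stratum total.
Stratum 1 (Urban): n = 6350; a·d/n = 1910·2534/6350 = 762.1953; b·c/n = 1497·409/6350 = 96.4209
Stratum 2 (Rural): n = 4588; a·d/n = 337·2488/4588 = 182.7498; b·c/n = 1305·458/4588 = 130.2724
OR_MH = (762.1953 + 182.7498) / (96.4209 + 130.2724) = 944.9451 / 226.6934 = 4.16838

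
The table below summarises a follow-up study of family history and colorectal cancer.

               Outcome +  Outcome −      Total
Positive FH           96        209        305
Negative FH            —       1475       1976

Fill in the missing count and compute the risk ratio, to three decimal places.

1.241

The missing cell is in the unexposed row: 1976 − 1475 = 501.
So a = 96, b = 209, c = 501, d = 1475.
RR = [a/(a+b)] / [c/(c+d)] = (96/305) / (501/1976) = 0.31475/0.25354 = 1.24143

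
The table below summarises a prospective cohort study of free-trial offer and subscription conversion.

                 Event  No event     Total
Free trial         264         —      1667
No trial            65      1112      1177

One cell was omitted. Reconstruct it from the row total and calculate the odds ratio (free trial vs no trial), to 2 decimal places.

The missing cell is in the exposed row: 1667 − 264 = 1403.
So a = 264, b = 1403, c = 65, d = 1112.
OR = (a·d)/(b·c) = (264 × 1112) / (1403 × 65) = 293568 / 91195 = 3.21912

3.22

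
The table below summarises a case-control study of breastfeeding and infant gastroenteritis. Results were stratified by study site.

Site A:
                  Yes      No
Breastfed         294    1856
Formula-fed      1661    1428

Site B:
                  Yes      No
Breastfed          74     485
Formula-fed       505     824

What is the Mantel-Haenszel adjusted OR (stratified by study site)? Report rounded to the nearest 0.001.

OR_MH = Σ(aᵢdᵢ/nᵢ) / Σ(bᵢcᵢ/nᵢ), where nᵢ is the stratum total.
Stratum 1 (Site A): n = 5239; a·d/n = 294·1428/5239 = 80.1359; b·c/n = 1856·1661/5239 = 588.4360
Stratum 2 (Site B): n = 1888; a·d/n = 74·824/1888 = 32.2966; b·c/n = 485·505/1888 = 129.7272
OR_MH = (80.1359 + 32.2966) / (588.4360 + 129.7272) = 112.4325 / 718.1632 = 0.15656

0.157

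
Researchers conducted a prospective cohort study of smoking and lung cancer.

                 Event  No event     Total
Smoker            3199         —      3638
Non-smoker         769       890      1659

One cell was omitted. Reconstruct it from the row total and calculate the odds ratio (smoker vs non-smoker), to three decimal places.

The missing cell is in the exposed row: 3638 − 3199 = 439.
So a = 3199, b = 439, c = 769, d = 890.
OR = (a·d)/(b·c) = (3199 × 890) / (439 × 769) = 2847110 / 337591 = 8.43361

8.434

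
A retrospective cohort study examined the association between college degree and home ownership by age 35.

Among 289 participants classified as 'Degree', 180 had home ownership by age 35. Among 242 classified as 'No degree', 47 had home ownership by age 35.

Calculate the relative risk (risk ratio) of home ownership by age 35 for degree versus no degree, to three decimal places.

3.207

From the description: a = 180, b = 109, c = 47, d = 195.
Risk in exposed = 180/289 = 0.62284; risk in unexposed = 47/242 = 0.19421.
RR = 0.62284 / 0.19421 = 3.20695
The risk among the exposed is 3.21 times that among the unexposed.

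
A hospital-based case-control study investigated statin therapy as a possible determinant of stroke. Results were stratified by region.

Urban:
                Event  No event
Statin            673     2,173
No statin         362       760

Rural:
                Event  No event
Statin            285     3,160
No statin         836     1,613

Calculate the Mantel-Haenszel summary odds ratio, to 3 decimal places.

OR_MH = Σ(aᵢdᵢ/nᵢ) / Σ(bᵢcᵢ/nᵢ), where nᵢ is the stratum total.
Stratum 1 (Urban): n = 3968; a·d/n = 673·760/3968 = 128.9012; b·c/n = 2173·362/3968 = 198.2424
Stratum 2 (Rural): n = 5894; a·d/n = 285·1613/5894 = 77.9954; b·c/n = 3160·836/5894 = 448.2117
OR_MH = (128.9012 + 77.9954) / (198.2424 + 448.2117) = 206.8966 / 646.4542 = 0.32005

0.320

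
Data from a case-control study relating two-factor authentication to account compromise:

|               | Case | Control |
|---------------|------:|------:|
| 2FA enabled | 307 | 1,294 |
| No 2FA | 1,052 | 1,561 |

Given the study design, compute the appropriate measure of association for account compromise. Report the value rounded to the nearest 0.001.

Cells: a = 307, b = 1294, c = 1052, d = 1561.
This is a case-control study: participants were sampled on outcome status, so risks in the source population cannot be estimated directly — relative risk is not valid here. The odds ratio is the appropriate measure.
OR = (a·d)/(b·c) = (307 × 1561) / (1294 × 1052) = 479227 / 1361288 = 0.35204

0.352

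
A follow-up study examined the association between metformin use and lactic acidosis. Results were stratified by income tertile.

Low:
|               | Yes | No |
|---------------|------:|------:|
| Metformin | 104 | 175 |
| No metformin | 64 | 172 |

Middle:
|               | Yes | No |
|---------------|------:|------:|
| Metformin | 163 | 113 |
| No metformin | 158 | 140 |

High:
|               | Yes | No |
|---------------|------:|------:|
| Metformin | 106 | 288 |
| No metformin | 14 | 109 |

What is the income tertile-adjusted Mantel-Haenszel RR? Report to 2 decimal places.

RR_MH = Σ(aᵢ·n₀ᵢ/nᵢ) / Σ(cᵢ·n₁ᵢ/nᵢ), with n₁ᵢ = aᵢ+bᵢ (exposed), n₀ᵢ = cᵢ+dᵢ (unexposed), nᵢ = n₁ᵢ+n₀ᵢ.
Stratum 1 (Low): n₁ = 279, n₀ = 236, n = 515; a·n₀/n = 104·236/515 = 47.6583; c·n₁/n = 64·279/515 = 34.6718
Stratum 2 (Middle): n₁ = 276, n₀ = 298, n = 574; a·n₀/n = 163·298/574 = 84.6237; c·n₁/n = 158·276/574 = 75.9721
Stratum 3 (High): n₁ = 394, n₀ = 123, n = 517; a·n₀/n = 106·123/517 = 25.2186; c·n₁/n = 14·394/517 = 10.6692
RR_MH = (47.6583 + 84.6237 + 25.2186) / (34.6718 + 75.9721 + 10.6692) = 157.5005 / 121.3132 = 1.29830

1.30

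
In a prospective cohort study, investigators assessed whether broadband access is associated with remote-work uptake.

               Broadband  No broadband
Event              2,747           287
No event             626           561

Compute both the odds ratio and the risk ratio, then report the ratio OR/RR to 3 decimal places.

3.565

Reading the table with exposure as columns: a = 2747 (Broadband, case), b = 626 (Broadband, non-case), c = 287 (No broadband, case), d = 561.
OR = (2747·561)/(626·287) = 1541067/179662 = 8.57759
Risk in exposed = 2747/3373 = 0.81441; risk in unexposed = 287/848 = 0.33844; RR = 2.40634
OR/RR = 8.57759 / 2.40634 = 3.56459
The outcome is not rare, so the OR lies further from 1 than the RR.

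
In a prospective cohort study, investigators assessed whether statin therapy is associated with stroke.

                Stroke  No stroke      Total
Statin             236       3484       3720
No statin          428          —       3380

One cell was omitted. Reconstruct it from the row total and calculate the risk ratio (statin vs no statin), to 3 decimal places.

0.501

The missing cell is in the unexposed row: 3380 − 428 = 2952.
So a = 236, b = 3484, c = 428, d = 2952.
RR = [a/(a+b)] / [c/(c+d)] = (236/3720) / (428/3380) = 0.06344/0.12663 = 0.50100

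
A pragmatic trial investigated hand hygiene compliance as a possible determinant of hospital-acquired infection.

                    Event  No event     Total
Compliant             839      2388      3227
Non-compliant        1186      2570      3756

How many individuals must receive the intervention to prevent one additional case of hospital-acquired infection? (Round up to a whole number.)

Risk in treated group = 839/3227 = 0.25999; risk in control = 1186/3756 = 0.31576.
Absolute risk reduction = 0.31576 − 0.25999 = 0.05577
NNT = 1 / ARR = 1 / 0.05577 = 17.932 → round up → 18

18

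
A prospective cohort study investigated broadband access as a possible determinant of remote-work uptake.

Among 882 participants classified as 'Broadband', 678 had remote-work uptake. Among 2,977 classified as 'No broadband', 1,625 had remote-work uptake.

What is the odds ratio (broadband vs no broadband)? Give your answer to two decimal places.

From the description: a = 678, b = 204, c = 1625, d = 1352.
OR = (a·d)/(b·c) = (678 × 1352) / (204 × 1625) = 916656 / 331500 = 2.76518
The odds of remote-work uptake are about 2.77 times as high in the broadband group.

2.77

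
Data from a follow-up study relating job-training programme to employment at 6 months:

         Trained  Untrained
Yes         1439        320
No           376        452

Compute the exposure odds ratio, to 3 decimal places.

5.406

Reading the table with exposure as columns: a = 1439 (Trained, case), b = 376 (Trained, non-case), c = 320 (Untrained, case), d = 452.
OR = (a·d)/(b·c) = (1439 × 452) / (376 × 320) = 650428 / 120320 = 5.40582
The odds of employment at 6 months are about 5.41 times as high in the trained group.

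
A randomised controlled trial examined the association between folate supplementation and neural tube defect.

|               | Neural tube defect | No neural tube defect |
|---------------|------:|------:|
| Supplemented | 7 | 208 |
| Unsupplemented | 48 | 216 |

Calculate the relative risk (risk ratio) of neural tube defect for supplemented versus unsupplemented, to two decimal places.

0.18

Cells: a = 7, b = 208, c = 48, d = 216.
Risk in exposed = 7/215 = 0.03256; risk in unexposed = 48/264 = 0.18182.
RR = 0.03256 / 0.18182 = 0.17907
The risk is 82% lower among the exposed than among the unexposed.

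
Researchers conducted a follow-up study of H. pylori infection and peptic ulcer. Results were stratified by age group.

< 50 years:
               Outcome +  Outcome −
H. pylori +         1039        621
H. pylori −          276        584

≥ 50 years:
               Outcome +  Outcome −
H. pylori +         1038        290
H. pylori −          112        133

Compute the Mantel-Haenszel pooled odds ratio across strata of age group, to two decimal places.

OR_MH = Σ(aᵢdᵢ/nᵢ) / Σ(bᵢcᵢ/nᵢ), where nᵢ is the stratum total.
Stratum 1 (< 50 years): n = 2520; a·d/n = 1039·584/2520 = 240.7841; b·c/n = 621·276/2520 = 68.0143
Stratum 2 (≥ 50 years): n = 1573; a·d/n = 1038·133/1573 = 87.7648; b·c/n = 290·112/1573 = 20.6484
OR_MH = (240.7841 + 87.7648) / (68.0143 + 20.6484) = 328.5489 / 88.6627 = 3.70560

3.71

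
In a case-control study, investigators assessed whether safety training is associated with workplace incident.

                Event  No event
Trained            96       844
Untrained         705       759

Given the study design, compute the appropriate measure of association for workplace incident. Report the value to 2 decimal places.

Cells: a = 96, b = 844, c = 705, d = 759.
This is a case-control study: participants were sampled on outcome status, so risks in the source population cannot be estimated directly — relative risk is not valid here. The odds ratio is the appropriate measure.
OR = (a·d)/(b·c) = (96 × 759) / (844 × 705) = 72864 / 595020 = 0.12246

0.12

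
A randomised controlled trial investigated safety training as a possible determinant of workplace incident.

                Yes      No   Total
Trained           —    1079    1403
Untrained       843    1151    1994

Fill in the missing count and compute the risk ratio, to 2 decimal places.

0.55

The missing cell is in the exposed row: 1403 − 1079 = 324.
So a = 324, b = 1079, c = 843, d = 1151.
RR = [a/(a+b)] / [c/(c+d)] = (324/1403) / (843/1994) = 0.23093/0.42277 = 0.54624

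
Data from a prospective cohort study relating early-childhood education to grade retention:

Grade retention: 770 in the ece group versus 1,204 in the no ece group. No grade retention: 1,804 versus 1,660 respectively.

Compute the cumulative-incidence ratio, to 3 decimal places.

0.712

From the description: a = 770, b = 1804, c = 1204, d = 1660.
Risk in exposed = 770/2574 = 0.29915; risk in unexposed = 1204/2864 = 0.42039.
RR = 0.29915 / 0.42039 = 0.71159
The risk is 29% lower among the exposed than among the unexposed.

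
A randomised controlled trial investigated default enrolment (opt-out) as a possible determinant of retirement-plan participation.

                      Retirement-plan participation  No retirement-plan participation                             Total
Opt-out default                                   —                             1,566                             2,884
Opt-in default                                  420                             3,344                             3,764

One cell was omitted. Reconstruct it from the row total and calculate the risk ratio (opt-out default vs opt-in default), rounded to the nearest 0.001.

The missing cell is in the exposed row: 2884 − 1566 = 1318.
So a = 1318, b = 1566, c = 420, d = 3344.
RR = [a/(a+b)] / [c/(c+d)] = (1318/2884) / (420/3764) = 0.45700/0.11158 = 4.09563

4.096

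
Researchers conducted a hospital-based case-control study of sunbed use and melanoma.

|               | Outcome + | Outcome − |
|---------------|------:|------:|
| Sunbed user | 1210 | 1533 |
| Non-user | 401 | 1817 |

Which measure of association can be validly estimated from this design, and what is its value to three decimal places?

Cells: a = 1210, b = 1533, c = 401, d = 1817.
This is a hospital-based case-control study: participants were sampled on outcome status, so risks in the source population cannot be estimated directly — relative risk is not valid here. The odds ratio is the appropriate measure.
OR = (a·d)/(b·c) = (1210 × 1817) / (1533 × 401) = 2198570 / 614733 = 3.57646

3.576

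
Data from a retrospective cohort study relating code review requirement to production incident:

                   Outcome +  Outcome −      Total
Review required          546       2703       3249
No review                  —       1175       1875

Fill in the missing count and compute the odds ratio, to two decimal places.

0.34

The missing cell is in the unexposed row: 1875 − 1175 = 700.
So a = 546, b = 2703, c = 700, d = 1175.
OR = (a·d)/(b·c) = (546 × 1175) / (2703 × 700) = 641550 / 1892100 = 0.33907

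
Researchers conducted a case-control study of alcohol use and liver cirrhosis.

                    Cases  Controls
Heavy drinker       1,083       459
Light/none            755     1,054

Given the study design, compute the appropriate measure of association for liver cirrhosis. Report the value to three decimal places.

Cells: a = 1083, b = 459, c = 755, d = 1054.
This is a case-control study: participants were sampled on outcome status, so risks in the source population cannot be estimated directly — relative risk is not valid here. The odds ratio is the appropriate measure.
OR = (a·d)/(b·c) = (1083 × 1054) / (459 × 755) = 1141482 / 346545 = 3.29389

3.294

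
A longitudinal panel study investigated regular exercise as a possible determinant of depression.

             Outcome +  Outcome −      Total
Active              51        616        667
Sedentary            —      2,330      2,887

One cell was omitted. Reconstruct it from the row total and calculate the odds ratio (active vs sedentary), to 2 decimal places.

The missing cell is in the unexposed row: 2887 − 2330 = 557.
So a = 51, b = 616, c = 557, d = 2330.
OR = (a·d)/(b·c) = (51 × 2330) / (616 × 557) = 118830 / 343112 = 0.34633

0.35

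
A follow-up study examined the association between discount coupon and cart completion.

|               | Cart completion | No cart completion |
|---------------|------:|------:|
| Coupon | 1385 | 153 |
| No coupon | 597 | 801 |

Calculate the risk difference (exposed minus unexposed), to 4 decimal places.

Cells: a = 1385, b = 153, c = 597, d = 801.
Risk in exposed = 1385/1538 = 0.900520; risk in unexposed = 597/1398 = 0.427039.
Risk difference = 0.900520 − 0.427039 = 0.473482

0.4735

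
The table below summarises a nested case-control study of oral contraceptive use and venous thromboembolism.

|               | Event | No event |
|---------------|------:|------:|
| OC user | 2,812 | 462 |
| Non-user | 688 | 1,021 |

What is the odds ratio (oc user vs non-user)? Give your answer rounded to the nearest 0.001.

Cells: a = 2812, b = 462, c = 688, d = 1021.
OR = (a·d)/(b·c) = (2812 × 1021) / (462 × 688) = 2871052 / 317856 = 9.03256
The odds of venous thromboembolism are about 9.03 times as high in the oc user group.

9.033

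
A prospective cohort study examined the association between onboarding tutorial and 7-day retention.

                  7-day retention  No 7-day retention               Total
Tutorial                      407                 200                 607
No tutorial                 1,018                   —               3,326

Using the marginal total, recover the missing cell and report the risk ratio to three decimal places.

The missing cell is in the unexposed row: 3326 − 1018 = 2308.
So a = 407, b = 200, c = 1018, d = 2308.
RR = [a/(a+b)] / [c/(c+d)] = (407/607) / (1018/3326) = 0.67051/0.30607 = 2.19069

2.191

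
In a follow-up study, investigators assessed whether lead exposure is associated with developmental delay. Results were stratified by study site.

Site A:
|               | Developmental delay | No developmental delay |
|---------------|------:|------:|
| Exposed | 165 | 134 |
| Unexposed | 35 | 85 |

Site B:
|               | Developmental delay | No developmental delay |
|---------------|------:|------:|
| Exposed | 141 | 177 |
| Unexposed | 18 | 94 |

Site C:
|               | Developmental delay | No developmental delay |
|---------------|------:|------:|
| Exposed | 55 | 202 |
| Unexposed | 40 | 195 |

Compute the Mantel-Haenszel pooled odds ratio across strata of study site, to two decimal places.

2.46

OR_MH = Σ(aᵢdᵢ/nᵢ) / Σ(bᵢcᵢ/nᵢ), where nᵢ is the stratum total.
Stratum 1 (Site A): n = 419; a·d/n = 165·85/419 = 33.4726; b·c/n = 134·35/419 = 11.1933
Stratum 2 (Site B): n = 430; a·d/n = 141·94/430 = 30.8233; b·c/n = 177·18/430 = 7.4093
Stratum 3 (Site C): n = 492; a·d/n = 55·195/492 = 21.7988; b·c/n = 202·40/492 = 16.4228
OR_MH = (33.4726 + 30.8233 + 21.7988) / (11.1933 + 7.4093 + 16.4228) = 86.0946 / 35.0254 = 2.45806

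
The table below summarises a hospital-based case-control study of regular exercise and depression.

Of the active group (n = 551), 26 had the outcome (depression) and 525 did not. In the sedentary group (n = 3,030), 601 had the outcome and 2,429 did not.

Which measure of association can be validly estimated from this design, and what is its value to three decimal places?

From the description: a = 26, b = 525, c = 601, d = 2429.
This is a hospital-based case-control study: participants were sampled on outcome status, so risks in the source population cannot be estimated directly — relative risk is not valid here. The odds ratio is the appropriate measure.
OR = (a·d)/(b·c) = (26 × 2429) / (525 × 601) = 63154 / 315525 = 0.20016

0.200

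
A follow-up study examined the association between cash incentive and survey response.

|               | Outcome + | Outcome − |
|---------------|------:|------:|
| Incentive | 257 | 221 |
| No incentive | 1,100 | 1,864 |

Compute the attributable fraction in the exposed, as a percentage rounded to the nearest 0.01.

Cells: a = 257, b = 221, c = 1100, d = 1864.
Risk in exposed = 257/478 = 0.53766; risk in unexposed = 1100/2964 = 0.37112.
RR = 0.53766/0.37112 = 1.44874
AR% = (RR − 1)/RR × 100 = (1.44874 − 1)/1.44874 × 100 = 30.9745%

30.97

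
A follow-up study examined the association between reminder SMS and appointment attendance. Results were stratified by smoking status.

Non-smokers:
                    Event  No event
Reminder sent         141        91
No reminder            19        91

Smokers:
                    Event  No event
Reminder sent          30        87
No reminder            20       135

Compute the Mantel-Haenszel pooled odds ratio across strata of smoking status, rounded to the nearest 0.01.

OR_MH = Σ(aᵢdᵢ/nᵢ) / Σ(bᵢcᵢ/nᵢ), where nᵢ is the stratum total.
Stratum 1 (Non-smokers): n = 342; a·d/n = 141·91/342 = 37.5175; b·c/n = 91·19/342 = 5.0556
Stratum 2 (Smokers): n = 272; a·d/n = 30·135/272 = 14.8897; b·c/n = 87·20/272 = 6.3971
OR_MH = (37.5175 + 14.8897) / (5.0556 + 6.3971) = 52.4072 / 11.4526 = 4.57601

4.58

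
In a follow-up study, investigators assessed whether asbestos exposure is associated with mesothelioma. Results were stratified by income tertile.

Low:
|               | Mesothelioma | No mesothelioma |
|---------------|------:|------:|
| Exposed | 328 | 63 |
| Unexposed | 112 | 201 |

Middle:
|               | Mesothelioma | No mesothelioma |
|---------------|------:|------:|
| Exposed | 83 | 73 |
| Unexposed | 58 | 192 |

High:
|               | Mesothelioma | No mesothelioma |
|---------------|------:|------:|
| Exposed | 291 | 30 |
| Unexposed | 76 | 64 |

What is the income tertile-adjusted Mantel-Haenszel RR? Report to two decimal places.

RR_MH = Σ(aᵢ·n₀ᵢ/nᵢ) / Σ(cᵢ·n₁ᵢ/nᵢ), with n₁ᵢ = aᵢ+bᵢ (exposed), n₀ᵢ = cᵢ+dᵢ (unexposed), nᵢ = n₁ᵢ+n₀ᵢ.
Stratum 1 (Low): n₁ = 391, n₀ = 313, n = 704; a·n₀/n = 328·313/704 = 145.8295; c·n₁/n = 112·391/704 = 62.2045
Stratum 2 (Middle): n₁ = 156, n₀ = 250, n = 406; a·n₀/n = 83·250/406 = 51.1084; c·n₁/n = 58·156/406 = 22.2857
Stratum 3 (High): n₁ = 321, n₀ = 140, n = 461; a·n₀/n = 291·140/461 = 88.3731; c·n₁/n = 76·321/461 = 52.9197
RR_MH = (145.8295 + 51.1084 + 88.3731) / (62.2045 + 22.2857 + 52.9197) = 285.3110 / 137.4100 = 2.07635

2.08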